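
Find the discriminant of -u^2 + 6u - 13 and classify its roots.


D = b^2 - 4ac = (6)^2 - 4(-1)(-13) = 36 - 52 = -16
Since D < 0: two complex conjugate roots (no real roots)


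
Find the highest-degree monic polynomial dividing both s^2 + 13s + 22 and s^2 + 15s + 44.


Factor each:
  s^2 + 13s + 22 = (s + 11)(s + 2)
  s^2 + 15s + 44 = (s + 11)(s + 4)
Common monic factor: s + 11


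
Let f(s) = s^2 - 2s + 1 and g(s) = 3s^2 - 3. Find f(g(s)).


Substitute g(s) into f:
f(g(s)) = 1*(3s^2 - 3)^2 + (-2)*(3s^2 - 3) + 1
(3s^2 - 3)^2 = 9s^4 - 18s^2 + 9
Expand and combine: 9s^4 - 24s^2 + 16


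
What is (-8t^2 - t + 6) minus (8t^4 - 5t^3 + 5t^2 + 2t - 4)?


Distribute the minus sign:
  (-8t^2 - t + 6)
- (8t^4 - 5t^3 + 5t^2 + 2t - 4)
Negate second polynomial: -8t^4 + 5t^3 - 5t^2 - 2t + 4
Add: -8t^4 + 5t^3 - 13t^2 - 3t + 10


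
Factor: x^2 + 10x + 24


Roots satisfy r1 + r2 = -b/a = -10 and r1*r2 = c/a = 24.
So r1 = -6, r2 = -4.
x^2 + 10x + 24 = (x - r1)(x - r2) = (x + 6)(x + 4)


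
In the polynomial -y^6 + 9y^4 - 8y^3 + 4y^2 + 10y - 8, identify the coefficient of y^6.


Read off the coefficient of y^6: -1


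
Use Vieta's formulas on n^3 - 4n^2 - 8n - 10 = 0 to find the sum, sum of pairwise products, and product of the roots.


Monic cubic n^3+bn^2+cn+d=0: sum=-b, pairwise sum=c, product=-d.
b=-4, c=-8, d=-10
r1+r2+r3 = 4
r1r2+r1r3+r2r3 = -8
r1r2r3 = 10


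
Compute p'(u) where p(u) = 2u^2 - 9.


Apply the power rule term by term:
  d/du(2u^2) = 4u
  d/du(-9) = 0
p'(u) = 4u


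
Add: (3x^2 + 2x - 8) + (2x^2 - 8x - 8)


Align terms by degree and add:
  3x^2 + 2x - 8
+ 2x^2 - 8x - 8
= 5x^2 - 6x - 16


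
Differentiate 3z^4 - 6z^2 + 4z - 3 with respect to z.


Apply the power rule term by term:
  d/dz(3z^4) = 12z^3
  d/dz(-6z^2) = -12z
  d/dz(4z) = 4
  d/dz(-3) = 0
p'(z) = 12z^3 - 12z + 4


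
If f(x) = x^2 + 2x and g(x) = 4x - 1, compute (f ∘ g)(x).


Substitute g(x) into f:
f(g(x)) = 1*(4x - 1)^2 + 2*(4x - 1)
(4x - 1)^2 = 16x^2 - 8x + 1
Expand and combine: 16x^2 - 1


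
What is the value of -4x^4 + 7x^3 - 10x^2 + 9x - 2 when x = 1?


Using direct substitution:
  -4 * (1)^4 = -4
  7 * (1)^3 = 7
  -10 * (1)^2 = -10
  9 * (1)^1 = 9
  constant: -2
Sum = -4 + 7 - 10 + 9 - 2 = 0


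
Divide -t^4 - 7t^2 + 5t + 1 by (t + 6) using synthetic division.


Synthetic division with c = -6. Coefficients: -1, 0, -7, 5, 1
Bring down -1.
  -1 * -6 = 6; 6 + 0 = 6
  6 * -6 = -36; -36 - 7 = -43
  -43 * -6 = 258; 258 + 5 = 263
  263 * -6 = -1578; -1578 + 1 = -1577
Quotient: -t^3 + 6t^2 - 43t + 263, Remainder: -1577


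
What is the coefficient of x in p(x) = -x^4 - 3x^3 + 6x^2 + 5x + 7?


Read off the coefficient of x: 5


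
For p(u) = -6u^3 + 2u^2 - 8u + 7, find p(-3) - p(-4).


p(-3) = 211
p(-4) = 455
p(-3) - p(-4) = 211 - 455 = -244


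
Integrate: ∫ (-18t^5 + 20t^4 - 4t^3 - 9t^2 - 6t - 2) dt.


Reverse power rule on each term:
  ∫ -18t^5 dt = -3t^6
  ∫ 20t^4 dt = 4t^5
  ∫ -4t^3 dt = -t^4
  ∫ -9t^2 dt = -3t^3
  ∫ -6t dt = -3t^2
  ∫ -2 dt = -2t
F(t) = -3t^6 + 4t^5 - t^4 - 3t^3 - 3t^2 - 2t + C


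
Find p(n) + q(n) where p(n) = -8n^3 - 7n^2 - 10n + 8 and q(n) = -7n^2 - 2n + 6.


Align terms by degree and add:
  -8n^3 - 7n^2 - 10n + 8
  -7n^2 - 2n + 6
= -8n^3 - 14n^2 - 12n + 14


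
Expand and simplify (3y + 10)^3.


Expand (3y + 10)^3 by repeated multiplication:
  (3y + 10)^2 = 9y^2 + 60y + 100
= 27y^3 + 270y^2 + 900y + 1000


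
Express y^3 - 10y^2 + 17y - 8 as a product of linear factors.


Try integer roots (divisors of -8). y=8: p(8)=0.
Divide out (y - 8): quotient is y^2 - 2y + 1.
Factor the quadratic: (y - 1)(y - 1)
Result: (y - 8)(y - 1)(y - 1)


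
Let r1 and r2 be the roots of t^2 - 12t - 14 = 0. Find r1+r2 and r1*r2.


For at^2+bt+c=0: sum = -b/a, product = c/a.
a=1, b=-12, c=-14
Sum = -(-12)/1 = 12
Product = (-14)/1 = -14


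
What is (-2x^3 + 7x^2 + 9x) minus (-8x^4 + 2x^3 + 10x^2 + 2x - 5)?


Distribute the minus sign:
  (-2x^3 + 7x^2 + 9x)
- (-8x^4 + 2x^3 + 10x^2 + 2x - 5)
Negate second polynomial: 8x^4 - 2x^3 - 10x^2 - 2x + 5
Add: 8x^4 - 4x^3 - 3x^2 + 7x + 5


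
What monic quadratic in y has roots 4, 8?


p(y) = (y - 4)(y - 8)
Expand: y^2 - 12y + 32


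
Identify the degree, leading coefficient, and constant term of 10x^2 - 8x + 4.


Highest power of x is 2, with coefficient 10. Constant term is 4.
Degree = 2, leading coefficient = 10, constant term = 4


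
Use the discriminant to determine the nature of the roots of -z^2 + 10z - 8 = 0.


D = b^2 - 4ac = (10)^2 - 4(-1)(-8) = 100 - 32 = 68
Since D > 0: two distinct irrational roots


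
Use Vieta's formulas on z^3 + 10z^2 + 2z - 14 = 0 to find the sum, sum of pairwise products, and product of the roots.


Monic cubic z^3+bz^2+cz+d=0: sum=-b, pairwise sum=c, product=-d.
b=10, c=2, d=-14
r1+r2+r3 = -10
r1r2+r1r3+r2r3 = 2
r1r2r3 = 14


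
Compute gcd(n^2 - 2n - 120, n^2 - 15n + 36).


Factor each:
  n^2 - 2n - 120 = (n - 12)(n + 10)
  n^2 - 15n + 36 = (n - 12)(n - 3)
Common monic factor: n - 12


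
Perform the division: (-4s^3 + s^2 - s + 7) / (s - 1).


(-4s^3 + s^2 - s + 7) / (s - 1)
Step 1: -4s^2 * (s - 1) = -4s^3 + 4s^2; subtract.
Step 2: -3s * (s - 1) = -3s^2 + 3s; subtract.
Step 3: -4 * (s - 1) = -4s + 4; subtract.
Quotient: -4s^2 - 3s - 4, Remainder: 3


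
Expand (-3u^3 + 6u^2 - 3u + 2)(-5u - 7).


Distribute each term of the first polynomial:
  (-3u^3)(-5u - 7) = 15u^4 + 21u^3
  (6u^2)(-5u - 7) = -30u^3 - 42u^2
  (-3u)(-5u - 7) = 15u^2 + 21u
  (2)(-5u - 7) = -10u - 14
Sum: 15u^4 - 9u^3 - 27u^2 + 11u - 14


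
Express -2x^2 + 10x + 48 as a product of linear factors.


Roots satisfy r1 + r2 = -b/a = 5 and r1*r2 = c/a = -24.
So r1 = 8, r2 = -3.
-2x^2 + 10x + 48 = -2(x - r1)(x - r2) = -2(x - 8)(x + 3)


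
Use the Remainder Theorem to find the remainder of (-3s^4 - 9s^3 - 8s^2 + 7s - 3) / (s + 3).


By the Remainder Theorem, the remainder equals p(-3):
  -3*(-3)^4 = -243
  -9*(-3)^3 = 243
  -8*(-3)^2 = -72
  7*(-3)^1 = -21
  constant: -3
Sum: -243 + 243 - 72 - 21 - 3 = -96


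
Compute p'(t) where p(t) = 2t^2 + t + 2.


Apply the power rule term by term:
  d/dt(2t^2) = 4t
  d/dt(t) = 1
  d/dt(2) = 0
p'(t) = 4t + 1


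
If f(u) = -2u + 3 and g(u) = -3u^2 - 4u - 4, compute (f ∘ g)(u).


Substitute g(u) into f:
f(g(u)) = -2*(-3u^2 - 4u - 4) + 3
Expand and combine: 6u^2 + 8u + 11


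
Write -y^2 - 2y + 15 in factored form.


Roots satisfy r1 + r2 = -b/a = -2 and r1*r2 = c/a = -15.
So r1 = 3, r2 = -5.
-y^2 - 2y + 15 = -(y - r1)(y - r2) = -(y - 3)(y + 5)


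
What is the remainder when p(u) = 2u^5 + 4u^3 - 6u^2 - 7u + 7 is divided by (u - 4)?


By the Remainder Theorem, the remainder equals p(4):
  2*(4)^5 = 2048
  0*(4)^4 = 0
  4*(4)^3 = 256
  -6*(4)^2 = -96
  -7*(4)^1 = -28
  constant: 7
Sum: 2048 + 0 + 256 - 96 - 28 + 7 = 2187


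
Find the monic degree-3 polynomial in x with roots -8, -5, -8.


p(x) = (x + 8)(x + 5)(x + 8)
Expand: x^3 + 21x^2 + 144x + 320


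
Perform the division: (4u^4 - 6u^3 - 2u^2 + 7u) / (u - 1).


(4u^4 - 6u^3 - 2u^2 + 7u) / (u - 1)
Step 1: 4u^3 * (u - 1) = 4u^4 - 4u^3; subtract.
Step 2: -2u^2 * (u - 1) = -2u^3 + 2u^2; subtract.
Step 3: -4u * (u - 1) = -4u^2 + 4u; subtract.
Step 4: 3 * (u - 1) = 3u - 3; subtract.
Quotient: 4u^3 - 2u^2 - 4u + 3, Remainder: 3


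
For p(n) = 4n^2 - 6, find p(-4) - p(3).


p(-4) = 58
p(3) = 30
p(-4) - p(3) = 58 - 30 = 28


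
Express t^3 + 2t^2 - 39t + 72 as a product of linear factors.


Try integer roots (divisors of 72). t=3: p(3)=0.
Divide out (t - 3): quotient is t^2 + 5t - 24.
Factor the quadratic: (t + 8)(t - 3)
Result: (t - 3)(t + 8)(t - 3)


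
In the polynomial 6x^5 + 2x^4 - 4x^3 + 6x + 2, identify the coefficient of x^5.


Read off the coefficient of x^5: 6


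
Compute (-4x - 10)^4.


Expand (-4x - 10)^4 by repeated multiplication:
  (-4x - 10)^2 = 16x^2 + 80x + 100
  (-4x - 10)^3 = -64x^3 - 480x^2 - 1200x - 1000
= 256x^4 + 2560x^3 + 9600x^2 + 16000x + 10000


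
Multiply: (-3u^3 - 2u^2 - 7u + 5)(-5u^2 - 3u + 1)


Distribute each term of the first polynomial:
  (-3u^3)(-5u^2 - 3u + 1) = 15u^5 + 9u^4 - 3u^3
  (-2u^2)(-5u^2 - 3u + 1) = 10u^4 + 6u^3 - 2u^2
  (-7u)(-5u^2 - 3u + 1) = 35u^3 + 21u^2 - 7u
  (5)(-5u^2 - 3u + 1) = -25u^2 - 15u + 5
Sum: 15u^5 + 19u^4 + 38u^3 - 6u^2 - 22u + 5


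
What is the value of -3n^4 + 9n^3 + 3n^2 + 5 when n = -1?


Using direct substitution:
  -3 * (-1)^4 = -3
  9 * (-1)^3 = -9
  3 * (-1)^2 = 3
  0 * (-1)^1 = 0
  constant: 5
Sum = -3 - 9 + 3 + 0 + 5 = -4


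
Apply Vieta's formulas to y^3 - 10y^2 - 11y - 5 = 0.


Monic cubic y^3+by^2+cy+d=0: sum=-b, pairwise sum=c, product=-d.
b=-10, c=-11, d=-5
r1+r2+r3 = 10
r1r2+r1r3+r2r3 = -11
r1r2r3 = 5


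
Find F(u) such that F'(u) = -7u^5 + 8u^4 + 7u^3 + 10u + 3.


Reverse power rule on each term:
  ∫ -7u^5 du = -(7/6)u^6
  ∫ 8u^4 du = (8/5)u^5
  ∫ 7u^3 du = (7/4)u^4
  ∫ 10u du = 5u^2
  ∫ 3 du = 3u
F(u) = -(7/6)u^6 + (8/5)u^5 + (7/4)u^4 + 5u^2 + 3u + C


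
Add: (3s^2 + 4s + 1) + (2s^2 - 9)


Align terms by degree and add:
  3s^2 + 4s + 1
+ 2s^2 - 9
= 5s^2 + 4s - 8


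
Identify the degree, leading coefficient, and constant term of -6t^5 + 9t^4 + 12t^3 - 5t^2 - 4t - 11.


Highest power of t is 5, with coefficient -6. Constant term is -11.
Degree = 5, leading coefficient = -6, constant term = -11


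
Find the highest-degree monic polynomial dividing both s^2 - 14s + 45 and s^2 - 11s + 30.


Factor each:
  s^2 - 14s + 45 = (s - 5)(s - 9)
  s^2 - 11s + 30 = (s - 5)(s - 6)
Common monic factor: s - 5


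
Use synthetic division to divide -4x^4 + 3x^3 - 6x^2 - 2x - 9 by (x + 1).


Synthetic division with c = -1. Coefficients: -4, 3, -6, -2, -9
Bring down -4.
  -4 * -1 = 4; 4 + 3 = 7
  7 * -1 = -7; -7 - 6 = -13
  -13 * -1 = 13; 13 - 2 = 11
  11 * -1 = -11; -11 - 9 = -20
Quotient: -4x^3 + 7x^2 - 13x + 11, Remainder: -20


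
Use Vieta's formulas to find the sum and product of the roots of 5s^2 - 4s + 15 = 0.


For as^2+bs+c=0: sum = -b/a, product = c/a.
a=5, b=-4, c=15
Sum = -(-4)/5 = 4/5
Product = (15)/5 = 3


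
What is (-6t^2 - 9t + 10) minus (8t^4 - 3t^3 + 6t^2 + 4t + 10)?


Distribute the minus sign:
  (-6t^2 - 9t + 10)
- (8t^4 - 3t^3 + 6t^2 + 4t + 10)
Negate second polynomial: -8t^4 + 3t^3 - 6t^2 - 4t - 10
Add: -8t^4 + 3t^3 - 12t^2 - 13t


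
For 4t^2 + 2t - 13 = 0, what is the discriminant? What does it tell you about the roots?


D = b^2 - 4ac = (2)^2 - 4(4)(-13) = 4 + 208 = 212
Since D > 0: two distinct irrational roots


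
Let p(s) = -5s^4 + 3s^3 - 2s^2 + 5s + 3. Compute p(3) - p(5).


p(3) = -324
p(5) = -2772
p(3) - p(5) = -324 + 2772 = 2448


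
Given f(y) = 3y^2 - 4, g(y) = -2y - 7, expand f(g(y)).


Substitute g(y) into f:
f(g(y)) = 3*(-2y - 7)^2 + (-4)
(-2y - 7)^2 = 4y^2 + 28y + 49
Expand and combine: 12y^2 + 84y + 143


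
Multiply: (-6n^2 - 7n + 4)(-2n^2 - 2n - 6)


Distribute each term of the first polynomial:
  (-6n^2)(-2n^2 - 2n - 6) = 12n^4 + 12n^3 + 36n^2
  (-7n)(-2n^2 - 2n - 6) = 14n^3 + 14n^2 + 42n
  (4)(-2n^2 - 2n - 6) = -8n^2 - 8n - 24
Sum: 12n^4 + 26n^3 + 42n^2 + 34n - 24


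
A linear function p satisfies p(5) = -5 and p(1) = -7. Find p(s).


p(s) = ms + b. Using p(5)=-5, p(1)=-7:
m = (-5 + 7)/(5 - 1) = 2/4 = 1/2
b = -5 - m*(5) = -5 - 5/2 = -15/2
p(s) = (1/2)s - (15/2)


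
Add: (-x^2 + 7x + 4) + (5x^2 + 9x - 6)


Align terms by degree and add:
  -x^2 + 7x + 4
+ 5x^2 + 9x - 6
= 4x^2 + 16x - 2


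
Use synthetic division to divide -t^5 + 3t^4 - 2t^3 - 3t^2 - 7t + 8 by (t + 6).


Synthetic division with c = -6. Coefficients: -1, 3, -2, -3, -7, 8
Bring down -1.
  -1 * -6 = 6; 6 + 3 = 9
  9 * -6 = -54; -54 - 2 = -56
  -56 * -6 = 336; 336 - 3 = 333
  333 * -6 = -1998; -1998 - 7 = -2005
  -2005 * -6 = 12030; 12030 + 8 = 12038
Quotient: -t^4 + 9t^3 - 56t^2 + 333t - 2005, Remainder: 12038


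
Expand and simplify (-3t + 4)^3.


Expand (-3t + 4)^3 by repeated multiplication:
  (-3t + 4)^2 = 9t^2 - 24t + 16
= -27t^3 + 108t^2 - 144t + 64


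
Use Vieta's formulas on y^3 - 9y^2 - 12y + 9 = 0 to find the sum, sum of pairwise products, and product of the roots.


Monic cubic y^3+by^2+cy+d=0: sum=-b, pairwise sum=c, product=-d.
b=-9, c=-12, d=9
r1+r2+r3 = 9
r1r2+r1r3+r2r3 = -12
r1r2r3 = -9


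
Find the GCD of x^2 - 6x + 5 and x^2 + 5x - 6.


Factor each:
  x^2 - 6x + 5 = (x - 1)(x - 5)
  x^2 + 5x - 6 = (x - 1)(x + 6)
Common monic factor: x - 1


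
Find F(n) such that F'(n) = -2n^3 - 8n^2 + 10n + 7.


Reverse power rule on each term:
  ∫ -2n^3 dn = -(1/2)n^4
  ∫ -8n^2 dn = -(8/3)n^3
  ∫ 10n dn = 5n^2
  ∫ 7 dn = 7n
F(n) = -(1/2)n^4 - (8/3)n^3 + 5n^2 + 7n + C


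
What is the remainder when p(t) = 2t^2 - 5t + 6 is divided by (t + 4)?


By the Remainder Theorem, the remainder equals p(-4):
  2*(-4)^2 = 32
  -5*(-4)^1 = 20
  constant: 6
Sum: 32 + 20 + 6 = 58


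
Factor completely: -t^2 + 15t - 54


Roots satisfy r1 + r2 = -b/a = 15 and r1*r2 = c/a = 54.
So r1 = 9, r2 = 6.
-t^2 + 15t - 54 = -(t - r1)(t - r2) = -(t - 9)(t - 6)


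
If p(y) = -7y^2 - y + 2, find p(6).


Using direct substitution:
  -7 * (6)^2 = -252
  -1 * (6)^1 = -6
  constant: 2
Sum = -252 - 6 + 2 = -256


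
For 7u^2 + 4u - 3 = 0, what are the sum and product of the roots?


For au^2+bu+c=0: sum = -b/a, product = c/a.
a=7, b=4, c=-3
Sum = -(4)/7 = -4/7
Product = (-3)/7 = -3/7


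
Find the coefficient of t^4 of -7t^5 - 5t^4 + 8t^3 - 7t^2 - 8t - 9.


Read off the coefficient of t^4: -5


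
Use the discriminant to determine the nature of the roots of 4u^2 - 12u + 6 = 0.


D = b^2 - 4ac = (-12)^2 - 4(4)(6) = 144 - 96 = 48
Since D > 0: two distinct irrational roots


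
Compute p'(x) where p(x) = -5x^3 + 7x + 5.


Apply the power rule term by term:
  d/dx(-5x^3) = -15x^2
  d/dx(7x) = 7
  d/dx(5) = 0
p'(x) = -15x^2 + 7


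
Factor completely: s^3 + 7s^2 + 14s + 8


Try integer roots (divisors of 8). s=-1: p(-1)=0.
Divide out (s + 1): quotient is s^2 + 6s + 8.
Factor the quadratic: (s + 2)(s + 4)
Result: (s + 1)(s + 2)(s + 4)


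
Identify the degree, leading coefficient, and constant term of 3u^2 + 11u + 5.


Highest power of u is 2, with coefficient 3. Constant term is 5.
Degree = 2, leading coefficient = 3, constant term = 5


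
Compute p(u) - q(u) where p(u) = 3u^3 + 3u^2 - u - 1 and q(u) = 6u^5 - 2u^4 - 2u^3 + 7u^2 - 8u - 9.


Distribute the minus sign:
  (3u^3 + 3u^2 - u - 1)
- (6u^5 - 2u^4 - 2u^3 + 7u^2 - 8u - 9)
Negate second polynomial: -6u^5 + 2u^4 + 2u^3 - 7u^2 + 8u + 9
Add: -6u^5 + 2u^4 + 5u^3 - 4u^2 + 7u + 8


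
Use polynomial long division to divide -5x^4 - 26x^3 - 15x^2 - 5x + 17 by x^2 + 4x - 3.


(-5x^4 - 26x^3 - 15x^2 - 5x + 17) / (x^2 + 4x - 3)
Step 1: -5x^2 * (x^2 + 4x - 3) = -5x^4 - 20x^3 + 15x^2; subtract.
Step 2: -6x * (x^2 + 4x - 3) = -6x^3 - 24x^2 + 18x; subtract.
Step 3: -6 * (x^2 + 4x - 3) = -6x^2 - 24x + 18; subtract.
Quotient: -5x^2 - 6x - 6, Remainder: x - 1


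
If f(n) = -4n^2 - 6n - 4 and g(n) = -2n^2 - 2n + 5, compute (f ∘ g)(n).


Substitute g(n) into f:
f(g(n)) = -4*(-2n^2 - 2n + 5)^2 + (-6)*(-2n^2 - 2n + 5) + (-4)
(-2n^2 - 2n + 5)^2 = 4n^4 + 8n^3 - 16n^2 - 20n + 25
Expand and combine: -16n^4 - 32n^3 + 76n^2 + 92n - 134


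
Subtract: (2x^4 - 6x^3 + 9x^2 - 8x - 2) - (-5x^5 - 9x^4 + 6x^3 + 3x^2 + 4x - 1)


Distribute the minus sign:
  (2x^4 - 6x^3 + 9x^2 - 8x - 2)
- (-5x^5 - 9x^4 + 6x^3 + 3x^2 + 4x - 1)
Negate second polynomial: 5x^5 + 9x^4 - 6x^3 - 3x^2 - 4x + 1
Add: 5x^5 + 11x^4 - 12x^3 + 6x^2 - 12x - 1


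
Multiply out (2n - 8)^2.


Expand (2n - 8)^2 by repeated multiplication:
= 4n^2 - 32n + 64


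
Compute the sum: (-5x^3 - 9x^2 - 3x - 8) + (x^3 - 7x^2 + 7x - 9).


Align terms by degree and add:
  -5x^3 - 9x^2 - 3x - 8
+ x^3 - 7x^2 + 7x - 9
= -4x^3 - 16x^2 + 4x - 17


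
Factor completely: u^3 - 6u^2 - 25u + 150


Try integer roots (divisors of 150). u=5: p(5)=0.
Divide out (u - 5): quotient is u^2 - u - 30.
Factor the quadratic: (u - 6)(u + 5)
Result: (u - 5)(u - 6)(u + 5)


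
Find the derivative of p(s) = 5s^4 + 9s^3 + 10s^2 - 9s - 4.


Apply the power rule term by term:
  d/ds(5s^4) = 20s^3
  d/ds(9s^3) = 27s^2
  d/ds(10s^2) = 20s
  d/ds(-9s) = -9
  d/ds(-4) = 0
p'(s) = 20s^3 + 27s^2 + 20s - 9


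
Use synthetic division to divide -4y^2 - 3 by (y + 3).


Synthetic division with c = -3. Coefficients: -4, 0, -3
Bring down -4.
  -4 * -3 = 12; 12 + 0 = 12
  12 * -3 = -36; -36 - 3 = -39
Quotient: -4y + 12, Remainder: -39


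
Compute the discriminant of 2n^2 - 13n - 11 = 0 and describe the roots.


D = b^2 - 4ac = (-13)^2 - 4(2)(-11) = 169 + 88 = 257
Since D > 0: two distinct irrational roots


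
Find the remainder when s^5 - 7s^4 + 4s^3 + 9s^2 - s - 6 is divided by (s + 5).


By the Remainder Theorem, the remainder equals p(-5):
  1*(-5)^5 = -3125
  -7*(-5)^4 = -4375
  4*(-5)^3 = -500
  9*(-5)^2 = 225
  -1*(-5)^1 = 5
  constant: -6
Sum: -3125 - 4375 - 500 + 225 + 5 - 6 = -7776


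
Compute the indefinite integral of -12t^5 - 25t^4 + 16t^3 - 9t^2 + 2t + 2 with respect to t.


Reverse power rule on each term:
  ∫ -12t^5 dt = -2t^6
  ∫ -25t^4 dt = -5t^5
  ∫ 16t^3 dt = 4t^4
  ∫ -9t^2 dt = -3t^3
  ∫ 2t dt = t^2
  ∫ 2 dt = 2t
F(t) = -2t^6 - 5t^5 + 4t^4 - 3t^3 + t^2 + 2t + C


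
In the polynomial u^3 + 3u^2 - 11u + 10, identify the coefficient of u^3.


Read off the coefficient of u^3: 1


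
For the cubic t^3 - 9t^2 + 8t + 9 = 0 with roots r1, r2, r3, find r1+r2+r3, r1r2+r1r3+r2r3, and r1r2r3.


Monic cubic t^3+bt^2+ct+d=0: sum=-b, pairwise sum=c, product=-d.
b=-9, c=8, d=9
r1+r2+r3 = 9
r1r2+r1r3+r2r3 = 8
r1r2r3 = -9


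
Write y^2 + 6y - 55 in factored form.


Roots satisfy r1 + r2 = -b/a = -6 and r1*r2 = c/a = -55.
So r1 = 5, r2 = -11.
y^2 + 6y - 55 = (y - r1)(y - r2) = (y - 5)(y + 11)


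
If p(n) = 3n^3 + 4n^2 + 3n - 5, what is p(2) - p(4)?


p(2) = 41
p(4) = 263
p(2) - p(4) = 41 - 263 = -222


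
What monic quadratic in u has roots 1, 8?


p(u) = (u - 1)(u - 8)
Expand: u^2 - 9u + 8


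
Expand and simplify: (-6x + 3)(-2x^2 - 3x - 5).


Distribute each term of the first polynomial:
  (-6x)(-2x^2 - 3x - 5) = 12x^3 + 18x^2 + 30x
  (3)(-2x^2 - 3x - 5) = -6x^2 - 9x - 15
Sum: 12x^3 + 12x^2 + 21x - 15


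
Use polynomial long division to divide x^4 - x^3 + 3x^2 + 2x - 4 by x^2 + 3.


(x^4 - x^3 + 3x^2 + 2x - 4) / (x^2 + 3)
Step 1: x^2 * (x^2 + 3) = x^4 + 3x^2; subtract.
Step 2: -x * (x^2 + 3) = -x^3 - 3x; subtract.
Step 3: 0 * (x^2 + 3) = 0; subtract.
Quotient: x^2 - x, Remainder: 5x - 4


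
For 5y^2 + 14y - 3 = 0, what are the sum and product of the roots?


For ay^2+by+c=0: sum = -b/a, product = c/a.
a=5, b=14, c=-3
Sum = -(14)/5 = -14/5
Product = (-3)/5 = -3/5


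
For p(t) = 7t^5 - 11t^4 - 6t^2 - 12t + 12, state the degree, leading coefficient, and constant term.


Highest power of t is 5, with coefficient 7. Constant term is 12.
Degree = 5, leading coefficient = 7, constant term = 12


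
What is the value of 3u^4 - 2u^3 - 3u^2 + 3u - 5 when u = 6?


Using direct substitution:
  3 * (6)^4 = 3888
  -2 * (6)^3 = -432
  -3 * (6)^2 = -108
  3 * (6)^1 = 18
  constant: -5
Sum = 3888 - 432 - 108 + 18 - 5 = 3361


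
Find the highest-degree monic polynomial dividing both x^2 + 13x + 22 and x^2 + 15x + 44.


Factor each:
  x^2 + 13x + 22 = (x + 11)(x + 2)
  x^2 + 15x + 44 = (x + 11)(x + 4)
Common monic factor: x + 11


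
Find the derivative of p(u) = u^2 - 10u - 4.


Apply the power rule term by term:
  d/du(u^2) = 2u
  d/du(-10u) = -10
  d/du(-4) = 0
p'(u) = 2u - 10


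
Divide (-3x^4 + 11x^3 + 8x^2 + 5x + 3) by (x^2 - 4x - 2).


(-3x^4 + 11x^3 + 8x^2 + 5x + 3) / (x^2 - 4x - 2)
Step 1: -3x^2 * (x^2 - 4x - 2) = -3x^4 + 12x^3 + 6x^2; subtract.
Step 2: -x * (x^2 - 4x - 2) = -x^3 + 4x^2 + 2x; subtract.
Step 3: -2 * (x^2 - 4x - 2) = -2x^2 + 8x + 4; subtract.
Quotient: -3x^2 - x - 2, Remainder: -5x - 1


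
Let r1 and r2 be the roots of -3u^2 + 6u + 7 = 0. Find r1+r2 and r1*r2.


For au^2+bu+c=0: sum = -b/a, product = c/a.
a=-3, b=6, c=7
Sum = -(6)/-3 = 2
Product = (7)/-3 = -7/3


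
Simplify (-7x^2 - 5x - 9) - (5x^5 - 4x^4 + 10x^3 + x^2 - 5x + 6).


Distribute the minus sign:
  (-7x^2 - 5x - 9)
- (5x^5 - 4x^4 + 10x^3 + x^2 - 5x + 6)
Negate second polynomial: -5x^5 + 4x^4 - 10x^3 - x^2 + 5x - 6
Add: -5x^5 + 4x^4 - 10x^3 - 8x^2 - 15


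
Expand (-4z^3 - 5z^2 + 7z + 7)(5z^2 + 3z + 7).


Distribute each term of the first polynomial:
  (-4z^3)(5z^2 + 3z + 7) = -20z^5 - 12z^4 - 28z^3
  (-5z^2)(5z^2 + 3z + 7) = -25z^4 - 15z^3 - 35z^2
  (7z)(5z^2 + 3z + 7) = 35z^3 + 21z^2 + 49z
  (7)(5z^2 + 3z + 7) = 35z^2 + 21z + 49
Sum: -20z^5 - 37z^4 - 8z^3 + 21z^2 + 70z + 49


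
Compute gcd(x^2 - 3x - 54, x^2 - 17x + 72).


Factor each:
  x^2 - 3x - 54 = (x - 9)(x + 6)
  x^2 - 17x + 72 = (x - 9)(x - 8)
Common monic factor: x - 9


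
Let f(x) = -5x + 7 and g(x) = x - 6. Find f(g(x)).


Substitute g(x) into f:
f(g(x)) = -5*(x - 6) + 7
Expand and combine: -5x + 37


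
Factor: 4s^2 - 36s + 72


Roots satisfy r1 + r2 = -b/a = 9 and r1*r2 = c/a = 18.
So r1 = 6, r2 = 3.
4s^2 - 36s + 72 = 4(s - r1)(s - r2) = 4(s - 6)(s - 3)


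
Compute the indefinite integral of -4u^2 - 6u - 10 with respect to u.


Reverse power rule on each term:
  ∫ -4u^2 du = -(4/3)u^3
  ∫ -6u du = -3u^2
  ∫ -10 du = -10u
F(u) = -(4/3)u^3 - 3u^2 - 10u + C


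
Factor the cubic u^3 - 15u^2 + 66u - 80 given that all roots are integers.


Try integer roots (divisors of -80). u=2: p(2)=0.
Divide out (u - 2): quotient is u^2 - 13u + 40.
Factor the quadratic: (u - 8)(u - 5)
Result: (u - 2)(u - 8)(u - 5)


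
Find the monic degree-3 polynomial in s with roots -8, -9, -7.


p(s) = (s + 8)(s + 9)(s + 7)
Expand: s^3 + 24s^2 + 191s + 504


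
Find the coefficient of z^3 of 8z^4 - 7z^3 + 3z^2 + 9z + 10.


Read off the coefficient of z^3: -7


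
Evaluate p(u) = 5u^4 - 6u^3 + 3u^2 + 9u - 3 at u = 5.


Using direct substitution:
  5 * (5)^4 = 3125
  -6 * (5)^3 = -750
  3 * (5)^2 = 75
  9 * (5)^1 = 45
  constant: -3
Sum = 3125 - 750 + 75 + 45 - 3 = 2492


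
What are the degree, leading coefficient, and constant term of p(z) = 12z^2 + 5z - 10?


Highest power of z is 2, with coefficient 12. Constant term is -10.
Degree = 2, leading coefficient = 12, constant term = -10


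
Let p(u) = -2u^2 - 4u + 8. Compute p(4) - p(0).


p(4) = -40
p(0) = 8
p(4) - p(0) = -40 - 8 = -48


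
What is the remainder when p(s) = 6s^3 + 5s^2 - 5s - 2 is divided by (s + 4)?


By the Remainder Theorem, the remainder equals p(-4):
  6*(-4)^3 = -384
  5*(-4)^2 = 80
  -5*(-4)^1 = 20
  constant: -2
Sum: -384 + 80 + 20 - 2 = -286


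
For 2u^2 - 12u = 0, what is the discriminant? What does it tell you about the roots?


D = b^2 - 4ac = (-12)^2 - 4(2)(0) = 144 = 144
Since D > 0: two distinct rational roots


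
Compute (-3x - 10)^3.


Expand (-3x - 10)^3 by repeated multiplication:
  (-3x - 10)^2 = 9x^2 + 60x + 100
= -27x^3 - 270x^2 - 900x - 1000


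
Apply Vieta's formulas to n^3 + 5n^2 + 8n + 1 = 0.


Monic cubic n^3+bn^2+cn+d=0: sum=-b, pairwise sum=c, product=-d.
b=5, c=8, d=1
r1+r2+r3 = -5
r1r2+r1r3+r2r3 = 8
r1r2r3 = -1


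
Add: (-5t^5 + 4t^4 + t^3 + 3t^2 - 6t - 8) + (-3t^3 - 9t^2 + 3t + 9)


Align terms by degree and add:
  -5t^5 + 4t^4 + t^3 + 3t^2 - 6t - 8
  -3t^3 - 9t^2 + 3t + 9
= -5t^5 + 4t^4 - 2t^3 - 6t^2 - 3t + 1


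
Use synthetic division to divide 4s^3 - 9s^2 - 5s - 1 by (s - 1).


Synthetic division with c = 1. Coefficients: 4, -9, -5, -1
Bring down 4.
  4 * 1 = 4; 4 - 9 = -5
  -5 * 1 = -5; -5 - 5 = -10
  -10 * 1 = -10; -10 - 1 = -11
Quotient: 4s^2 - 5s - 10, Remainder: -11


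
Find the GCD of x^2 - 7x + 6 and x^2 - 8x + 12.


Factor each:
  x^2 - 7x + 6 = (x - 6)(x - 1)
  x^2 - 8x + 12 = (x - 6)(x - 2)
Common monic factor: x - 6


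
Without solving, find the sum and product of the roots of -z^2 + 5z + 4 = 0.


For az^2+bz+c=0: sum = -b/a, product = c/a.
a=-1, b=5, c=4
Sum = -(5)/-1 = 5
Product = (4)/-1 = -4


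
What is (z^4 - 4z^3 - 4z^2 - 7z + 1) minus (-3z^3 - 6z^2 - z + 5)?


Distribute the minus sign:
  (z^4 - 4z^3 - 4z^2 - 7z + 1)
- (-3z^3 - 6z^2 - z + 5)
Negate second polynomial: 3z^3 + 6z^2 + z - 5
Add: z^4 - z^3 + 2z^2 - 6z - 4


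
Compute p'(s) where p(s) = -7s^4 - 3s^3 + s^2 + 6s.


Apply the power rule term by term:
  d/ds(-7s^4) = -28s^3
  d/ds(-3s^3) = -9s^2
  d/ds(s^2) = 2s
  d/ds(6s) = 6
p'(s) = -28s^3 - 9s^2 + 2s + 6


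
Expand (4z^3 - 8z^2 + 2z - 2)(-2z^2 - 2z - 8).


Distribute each term of the first polynomial:
  (4z^3)(-2z^2 - 2z - 8) = -8z^5 - 8z^4 - 32z^3
  (-8z^2)(-2z^2 - 2z - 8) = 16z^4 + 16z^3 + 64z^2
  (2z)(-2z^2 - 2z - 8) = -4z^3 - 4z^2 - 16z
  (-2)(-2z^2 - 2z - 8) = 4z^2 + 4z + 16
Sum: -8z^5 + 8z^4 - 20z^3 + 64z^2 - 12z + 16


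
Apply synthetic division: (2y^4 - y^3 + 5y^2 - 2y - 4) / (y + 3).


Synthetic division with c = -3. Coefficients: 2, -1, 5, -2, -4
Bring down 2.
  2 * -3 = -6; -6 - 1 = -7
  -7 * -3 = 21; 21 + 5 = 26
  26 * -3 = -78; -78 - 2 = -80
  -80 * -3 = 240; 240 - 4 = 236
Quotient: 2y^3 - 7y^2 + 26y - 80, Remainder: 236


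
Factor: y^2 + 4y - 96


Roots satisfy r1 + r2 = -b/a = -4 and r1*r2 = c/a = -96.
So r1 = -12, r2 = 8.
y^2 + 4y - 96 = (y - r1)(y - r2) = (y + 12)(y - 8)


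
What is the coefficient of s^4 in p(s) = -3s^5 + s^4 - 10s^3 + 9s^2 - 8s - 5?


Read off the coefficient of s^4: 1


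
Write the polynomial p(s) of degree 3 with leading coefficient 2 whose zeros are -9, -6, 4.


p(s) = 2(s + 9)(s + 6)(s - 4)
Expand: 2s^3 + 22s^2 - 12s - 432


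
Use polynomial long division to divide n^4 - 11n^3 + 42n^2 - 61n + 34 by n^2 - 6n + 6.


(n^4 - 11n^3 + 42n^2 - 61n + 34) / (n^2 - 6n + 6)
Step 1: n^2 * (n^2 - 6n + 6) = n^4 - 6n^3 + 6n^2; subtract.
Step 2: -5n * (n^2 - 6n + 6) = -5n^3 + 30n^2 - 30n; subtract.
Step 3: 6 * (n^2 - 6n + 6) = 6n^2 - 36n + 36; subtract.
Quotient: n^2 - 5n + 6, Remainder: 5n - 2


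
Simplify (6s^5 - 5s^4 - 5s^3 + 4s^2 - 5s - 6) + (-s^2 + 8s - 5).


Align terms by degree and add:
  6s^5 - 5s^4 - 5s^3 + 4s^2 - 5s - 6
  -s^2 + 8s - 5
= 6s^5 - 5s^4 - 5s^3 + 3s^2 + 3s - 11


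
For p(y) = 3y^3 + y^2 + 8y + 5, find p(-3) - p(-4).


p(-3) = -91
p(-4) = -203
p(-3) - p(-4) = -91 + 203 = 112


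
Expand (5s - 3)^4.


Expand (5s - 3)^4 by repeated multiplication:
  (5s - 3)^2 = 25s^2 - 30s + 9
  (5s - 3)^3 = 125s^3 - 225s^2 + 135s - 27
= 625s^4 - 1500s^3 + 1350s^2 - 540s + 81


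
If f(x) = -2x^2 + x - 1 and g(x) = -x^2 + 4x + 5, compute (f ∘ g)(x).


Substitute g(x) into f:
f(g(x)) = -2*(-x^2 + 4x + 5)^2 + 1*(-x^2 + 4x + 5) + (-1)
(-x^2 + 4x + 5)^2 = x^4 - 8x^3 + 6x^2 + 40x + 25
Expand and combine: -2x^4 + 16x^3 - 13x^2 - 76x - 46


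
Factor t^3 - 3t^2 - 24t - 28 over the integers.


Try integer roots (divisors of -28). t=-2: p(-2)=0.
Divide out (t + 2): quotient is t^2 - 5t - 14.
Factor the quadratic: (t + 2)(t - 7)
Result: (t + 2)(t + 2)(t - 7)


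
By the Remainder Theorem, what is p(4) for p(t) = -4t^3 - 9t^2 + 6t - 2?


By the Remainder Theorem, the remainder equals p(4):
  -4*(4)^3 = -256
  -9*(4)^2 = -144
  6*(4)^1 = 24
  constant: -2
Sum: -256 - 144 + 24 - 2 = -378


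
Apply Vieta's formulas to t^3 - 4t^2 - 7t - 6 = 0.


Monic cubic t^3+bt^2+ct+d=0: sum=-b, pairwise sum=c, product=-d.
b=-4, c=-7, d=-6
r1+r2+r3 = 4
r1r2+r1r3+r2r3 = -7
r1r2r3 = 6


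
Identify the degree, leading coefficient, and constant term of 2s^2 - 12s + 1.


Highest power of s is 2, with coefficient 2. Constant term is 1.
Degree = 2, leading coefficient = 2, constant term = 1


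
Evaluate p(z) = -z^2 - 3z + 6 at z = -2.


Using direct substitution:
  -1 * (-2)^2 = -4
  -3 * (-2)^1 = 6
  constant: 6
Sum = -4 + 6 + 6 = 8


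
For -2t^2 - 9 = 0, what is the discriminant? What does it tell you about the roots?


D = b^2 - 4ac = (0)^2 - 4(-2)(-9) = 0 - 72 = -72
Since D < 0: two complex conjugate roots (no real roots)


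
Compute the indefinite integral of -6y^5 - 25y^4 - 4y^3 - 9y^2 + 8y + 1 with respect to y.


Reverse power rule on each term:
  ∫ -6y^5 dy = -y^6
  ∫ -25y^4 dy = -5y^5
  ∫ -4y^3 dy = -y^4
  ∫ -9y^2 dy = -3y^3
  ∫ 8y dy = 4y^2
  ∫ 1 dy = y
F(y) = -y^6 - 5y^5 - y^4 - 3y^3 + 4y^2 + y + C


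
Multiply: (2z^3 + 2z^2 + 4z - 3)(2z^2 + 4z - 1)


Distribute each term of the first polynomial:
  (2z^3)(2z^2 + 4z - 1) = 4z^5 + 8z^4 - 2z^3
  (2z^2)(2z^2 + 4z - 1) = 4z^4 + 8z^3 - 2z^2
  (4z)(2z^2 + 4z - 1) = 8z^3 + 16z^2 - 4z
  (-3)(2z^2 + 4z - 1) = -6z^2 - 12z + 3
Sum: 4z^5 + 12z^4 + 14z^3 + 8z^2 - 16z + 3


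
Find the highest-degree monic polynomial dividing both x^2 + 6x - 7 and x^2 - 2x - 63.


Factor each:
  x^2 + 6x - 7 = (x + 7)(x - 1)
  x^2 - 2x - 63 = (x + 7)(x - 9)
Common monic factor: x + 7


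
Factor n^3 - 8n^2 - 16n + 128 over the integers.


Try integer roots (divisors of 128). n=4: p(4)=0.
Divide out (n - 4): quotient is n^2 - 4n - 32.
Factor the quadratic: (n - 8)(n + 4)
Result: (n - 4)(n - 8)(n + 4)


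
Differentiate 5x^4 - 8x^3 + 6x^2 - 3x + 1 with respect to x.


Apply the power rule term by term:
  d/dx(5x^4) = 20x^3
  d/dx(-8x^3) = -24x^2
  d/dx(6x^2) = 12x
  d/dx(-3x) = -3
  d/dx(1) = 0
p'(x) = 20x^3 - 24x^2 + 12x - 3


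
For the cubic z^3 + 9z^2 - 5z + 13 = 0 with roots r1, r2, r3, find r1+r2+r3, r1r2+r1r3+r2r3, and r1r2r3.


Monic cubic z^3+bz^2+cz+d=0: sum=-b, pairwise sum=c, product=-d.
b=9, c=-5, d=13
r1+r2+r3 = -9
r1r2+r1r3+r2r3 = -5
r1r2r3 = -13


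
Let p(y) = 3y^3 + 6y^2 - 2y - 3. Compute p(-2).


Using direct substitution:
  3 * (-2)^3 = -24
  6 * (-2)^2 = 24
  -2 * (-2)^1 = 4
  constant: -3
Sum = -24 + 24 + 4 - 3 = 1


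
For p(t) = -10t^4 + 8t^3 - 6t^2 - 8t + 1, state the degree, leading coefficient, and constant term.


Highest power of t is 4, with coefficient -10. Constant term is 1.
Degree = 4, leading coefficient = -10, constant term = 1


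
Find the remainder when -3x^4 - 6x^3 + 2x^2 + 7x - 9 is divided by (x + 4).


By the Remainder Theorem, the remainder equals p(-4):
  -3*(-4)^4 = -768
  -6*(-4)^3 = 384
  2*(-4)^2 = 32
  7*(-4)^1 = -28
  constant: -9
Sum: -768 + 384 + 32 - 28 - 9 = -389


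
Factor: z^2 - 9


Roots satisfy r1 + r2 = -b/a = 0 and r1*r2 = c/a = -9.
So r1 = 3, r2 = -3.
z^2 - 9 = (z - r1)(z - r2) = (z - 3)(z + 3)


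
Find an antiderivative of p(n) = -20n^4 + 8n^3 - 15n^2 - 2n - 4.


Reverse power rule on each term:
  ∫ -20n^4 dn = -4n^5
  ∫ 8n^3 dn = 2n^4
  ∫ -15n^2 dn = -5n^3
  ∫ -2n dn = -n^2
  ∫ -4 dn = -4n
F(n) = -4n^5 + 2n^4 - 5n^3 - n^2 - 4n + C


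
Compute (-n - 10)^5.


Expand (-n - 10)^5 by repeated multiplication:
  (-n - 10)^2 = n^2 + 20n + 100
  (-n - 10)^3 = -n^3 - 30n^2 - 300n - 1000
  (-n - 10)^4 = n^4 + 40n^3 + 600n^2 + 4000n + 10000
= -n^5 - 50n^4 - 1000n^3 - 10000n^2 - 50000n - 100000


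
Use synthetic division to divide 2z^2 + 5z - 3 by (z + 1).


Synthetic division with c = -1. Coefficients: 2, 5, -3
Bring down 2.
  2 * -1 = -2; -2 + 5 = 3
  3 * -1 = -3; -3 - 3 = -6
Quotient: 2z + 3, Remainder: -6


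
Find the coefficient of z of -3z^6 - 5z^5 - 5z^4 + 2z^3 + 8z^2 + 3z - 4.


Read off the coefficient of z: 3


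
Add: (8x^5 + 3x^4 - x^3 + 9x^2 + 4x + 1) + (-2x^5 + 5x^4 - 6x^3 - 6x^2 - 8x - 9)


Align terms by degree and add:
  8x^5 + 3x^4 - x^3 + 9x^2 + 4x + 1
  -2x^5 + 5x^4 - 6x^3 - 6x^2 - 8x - 9
= 6x^5 + 8x^4 - 7x^3 + 3x^2 - 4x - 8


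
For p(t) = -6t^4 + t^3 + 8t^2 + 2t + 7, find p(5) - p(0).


p(5) = -3408
p(0) = 7
p(5) - p(0) = -3408 - 7 = -3415


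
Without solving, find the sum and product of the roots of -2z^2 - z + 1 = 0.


For az^2+bz+c=0: sum = -b/a, product = c/a.
a=-2, b=-1, c=1
Sum = -(-1)/-2 = -1/2
Product = (1)/-2 = -1/2


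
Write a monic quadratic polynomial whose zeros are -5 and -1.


p(t) = (t + 5)(t + 1)
Expand: t^2 + 6t + 5


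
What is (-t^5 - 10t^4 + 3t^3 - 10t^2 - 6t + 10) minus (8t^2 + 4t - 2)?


Distribute the minus sign:
  (-t^5 - 10t^4 + 3t^3 - 10t^2 - 6t + 10)
- (8t^2 + 4t - 2)
Negate second polynomial: -8t^2 - 4t + 2
Add: -t^5 - 10t^4 + 3t^3 - 18t^2 - 10t + 12


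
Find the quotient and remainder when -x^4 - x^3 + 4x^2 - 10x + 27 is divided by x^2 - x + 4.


(-x^4 - x^3 + 4x^2 - 10x + 27) / (x^2 - x + 4)
Step 1: -x^2 * (x^2 - x + 4) = -x^4 + x^3 - 4x^2; subtract.
Step 2: -2x * (x^2 - x + 4) = -2x^3 + 2x^2 - 8x; subtract.
Step 3: 6 * (x^2 - x + 4) = 6x^2 - 6x + 24; subtract.
Quotient: -x^2 - 2x + 6, Remainder: 4x + 3


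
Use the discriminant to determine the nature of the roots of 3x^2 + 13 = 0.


D = b^2 - 4ac = (0)^2 - 4(3)(13) = 0 - 156 = -156
Since D < 0: two complex conjugate roots (no real roots)


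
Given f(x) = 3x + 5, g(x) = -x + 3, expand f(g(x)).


Substitute g(x) into f:
f(g(x)) = 3*(-x + 3) + 5
Expand and combine: -3x + 14


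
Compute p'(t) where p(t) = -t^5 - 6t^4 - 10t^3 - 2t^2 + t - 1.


Apply the power rule term by term:
  d/dt(-t^5) = -5t^4
  d/dt(-6t^4) = -24t^3
  d/dt(-10t^3) = -30t^2
  d/dt(-2t^2) = -4t
  d/dt(t) = 1
  d/dt(-1) = 0
p'(t) = -5t^4 - 24t^3 - 30t^2 - 4t + 1


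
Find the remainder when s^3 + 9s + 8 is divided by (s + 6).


By the Remainder Theorem, the remainder equals p(-6):
  1*(-6)^3 = -216
  0*(-6)^2 = 0
  9*(-6)^1 = -54
  constant: 8
Sum: -216 + 0 - 54 + 8 = -262


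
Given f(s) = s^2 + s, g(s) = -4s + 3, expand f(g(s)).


Substitute g(s) into f:
f(g(s)) = 1*(-4s + 3)^2 + 1*(-4s + 3)
(-4s + 3)^2 = 16s^2 - 24s + 9
Expand and combine: 16s^2 - 28s + 12


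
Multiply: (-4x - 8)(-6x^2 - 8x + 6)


Distribute each term of the first polynomial:
  (-4x)(-6x^2 - 8x + 6) = 24x^3 + 32x^2 - 24x
  (-8)(-6x^2 - 8x + 6) = 48x^2 + 64x - 48
Sum: 24x^3 + 80x^2 + 40x - 48


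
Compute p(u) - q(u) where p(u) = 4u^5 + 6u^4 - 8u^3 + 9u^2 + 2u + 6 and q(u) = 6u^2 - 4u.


Distribute the minus sign:
  (4u^5 + 6u^4 - 8u^3 + 9u^2 + 2u + 6)
- (6u^2 - 4u)
Negate second polynomial: -6u^2 + 4u
Add: 4u^5 + 6u^4 - 8u^3 + 3u^2 + 6u + 6


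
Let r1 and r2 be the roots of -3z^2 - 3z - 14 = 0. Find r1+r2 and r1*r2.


For az^2+bz+c=0: sum = -b/a, product = c/a.
a=-3, b=-3, c=-14
Sum = -(-3)/-3 = -1
Product = (-14)/-3 = 14/3


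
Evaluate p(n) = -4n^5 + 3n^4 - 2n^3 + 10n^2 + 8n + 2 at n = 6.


Using direct substitution:
  -4 * (6)^5 = -31104
  3 * (6)^4 = 3888
  -2 * (6)^3 = -432
  10 * (6)^2 = 360
  8 * (6)^1 = 48
  constant: 2
Sum = -31104 + 3888 - 432 + 360 + 48 + 2 = -27238


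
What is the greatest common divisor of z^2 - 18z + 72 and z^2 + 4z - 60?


Factor each:
  z^2 - 18z + 72 = (z - 6)(z - 12)
  z^2 + 4z - 60 = (z - 6)(z + 10)
Common monic factor: z - 6


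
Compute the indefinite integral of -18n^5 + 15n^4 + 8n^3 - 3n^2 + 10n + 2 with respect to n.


Reverse power rule on each term:
  ∫ -18n^5 dn = -3n^6
  ∫ 15n^4 dn = 3n^5
  ∫ 8n^3 dn = 2n^4
  ∫ -3n^2 dn = -n^3
  ∫ 10n dn = 5n^2
  ∫ 2 dn = 2n
F(n) = -3n^6 + 3n^5 + 2n^4 - n^3 + 5n^2 + 2n + C


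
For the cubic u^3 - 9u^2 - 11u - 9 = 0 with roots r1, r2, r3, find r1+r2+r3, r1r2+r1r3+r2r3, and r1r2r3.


Monic cubic u^3+bu^2+cu+d=0: sum=-b, pairwise sum=c, product=-d.
b=-9, c=-11, d=-9
r1+r2+r3 = 9
r1r2+r1r3+r2r3 = -11
r1r2r3 = 9


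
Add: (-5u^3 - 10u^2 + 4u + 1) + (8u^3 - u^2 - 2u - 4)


Align terms by degree and add:
  -5u^3 - 10u^2 + 4u + 1
+ 8u^3 - u^2 - 2u - 4
= 3u^3 - 11u^2 + 2u - 3


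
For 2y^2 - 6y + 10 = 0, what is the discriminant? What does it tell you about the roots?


D = b^2 - 4ac = (-6)^2 - 4(2)(10) = 36 - 80 = -44
Since D < 0: two complex conjugate roots (no real roots)


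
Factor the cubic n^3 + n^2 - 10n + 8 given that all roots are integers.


Try integer roots (divisors of 8). n=-4: p(-4)=0.
Divide out (n + 4): quotient is n^2 - 3n + 2.
Factor the quadratic: (n - 2)(n - 1)
Result: (n + 4)(n - 2)(n - 1)


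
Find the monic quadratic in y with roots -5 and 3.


p(y) = (y + 5)(y - 3)
Expand: y^2 + 2y - 15


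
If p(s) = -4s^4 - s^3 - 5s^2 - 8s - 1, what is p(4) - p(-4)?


p(4) = -1201
p(-4) = -1009
p(4) - p(-4) = -1201 + 1009 = -192


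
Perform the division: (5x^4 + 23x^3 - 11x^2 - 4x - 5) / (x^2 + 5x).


(5x^4 + 23x^3 - 11x^2 - 4x - 5) / (x^2 + 5x)
Step 1: 5x^2 * (x^2 + 5x) = 5x^4 + 25x^3; subtract.
Step 2: -2x * (x^2 + 5x) = -2x^3 - 10x^2; subtract.
Step 3: -1 * (x^2 + 5x) = -x^2 - 5x; subtract.
Quotient: 5x^2 - 2x - 1, Remainder: x - 5


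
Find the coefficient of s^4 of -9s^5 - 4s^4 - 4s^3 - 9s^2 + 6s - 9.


Read off the coefficient of s^4: -4


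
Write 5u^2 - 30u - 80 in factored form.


Roots satisfy r1 + r2 = -b/a = 6 and r1*r2 = c/a = -16.
So r1 = -2, r2 = 8.
5u^2 - 30u - 80 = 5(u - r1)(u - r2) = 5(u + 2)(u - 8)


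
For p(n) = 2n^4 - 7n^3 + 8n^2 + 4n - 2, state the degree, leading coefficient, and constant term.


Highest power of n is 4, with coefficient 2. Constant term is -2.
Degree = 4, leading coefficient = 2, constant term = -2


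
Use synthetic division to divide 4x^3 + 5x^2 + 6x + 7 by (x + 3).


Synthetic division with c = -3. Coefficients: 4, 5, 6, 7
Bring down 4.
  4 * -3 = -12; -12 + 5 = -7
  -7 * -3 = 21; 21 + 6 = 27
  27 * -3 = -81; -81 + 7 = -74
Quotient: 4x^2 - 7x + 27, Remainder: -74


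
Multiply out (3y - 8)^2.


Expand (3y - 8)^2 by repeated multiplication:
= 9y^2 - 48y + 64


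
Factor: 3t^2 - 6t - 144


Roots satisfy r1 + r2 = -b/a = 2 and r1*r2 = c/a = -48.
So r1 = 8, r2 = -6.
3t^2 - 6t - 144 = 3(t - r1)(t - r2) = 3(t - 8)(t + 6)


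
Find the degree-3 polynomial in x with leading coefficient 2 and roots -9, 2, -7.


p(x) = 2(x + 9)(x - 2)(x + 7)
Expand: 2x^3 + 28x^2 + 62x - 252


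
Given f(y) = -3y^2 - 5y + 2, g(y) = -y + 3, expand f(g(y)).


Substitute g(y) into f:
f(g(y)) = -3*(-y + 3)^2 + (-5)*(-y + 3) + 2
(-y + 3)^2 = y^2 - 6y + 9
Expand and combine: -3y^2 + 23y - 40


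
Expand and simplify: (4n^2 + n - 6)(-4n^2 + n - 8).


Distribute each term of the first polynomial:
  (4n^2)(-4n^2 + n - 8) = -16n^4 + 4n^3 - 32n^2
  (n)(-4n^2 + n - 8) = -4n^3 + n^2 - 8n
  (-6)(-4n^2 + n - 8) = 24n^2 - 6n + 48
Sum: -16n^4 - 7n^2 - 14n + 48


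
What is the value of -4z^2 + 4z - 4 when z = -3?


Using direct substitution:
  -4 * (-3)^2 = -36
  4 * (-3)^1 = -12
  constant: -4
Sum = -36 - 12 - 4 = -52


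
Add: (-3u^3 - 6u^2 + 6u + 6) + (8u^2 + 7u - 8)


Align terms by degree and add:
  -3u^3 - 6u^2 + 6u + 6
+ 8u^2 + 7u - 8
= -3u^3 + 2u^2 + 13u - 2


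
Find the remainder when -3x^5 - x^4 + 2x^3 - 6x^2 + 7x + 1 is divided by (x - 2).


By the Remainder Theorem, the remainder equals p(2):
  -3*(2)^5 = -96
  -1*(2)^4 = -16
  2*(2)^3 = 16
  -6*(2)^2 = -24
  7*(2)^1 = 14
  constant: 1
Sum: -96 - 16 + 16 - 24 + 14 + 1 = -105


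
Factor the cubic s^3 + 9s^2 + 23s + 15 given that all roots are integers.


Try integer roots (divisors of 15). s=-3: p(-3)=0.
Divide out (s + 3): quotient is s^2 + 6s + 5.
Factor the quadratic: (s + 5)(s + 1)
Result: (s + 3)(s + 5)(s + 1)


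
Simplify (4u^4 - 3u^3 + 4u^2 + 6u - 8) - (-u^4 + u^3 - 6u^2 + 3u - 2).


Distribute the minus sign:
  (4u^4 - 3u^3 + 4u^2 + 6u - 8)
- (-u^4 + u^3 - 6u^2 + 3u - 2)
Negate second polynomial: u^4 - u^3 + 6u^2 - 3u + 2
Add: 5u^4 - 4u^3 + 10u^2 + 3u - 6


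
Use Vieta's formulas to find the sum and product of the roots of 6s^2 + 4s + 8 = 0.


For as^2+bs+c=0: sum = -b/a, product = c/a.
a=6, b=4, c=8
Sum = -(4)/6 = -2/3
Product = (8)/6 = 4/3


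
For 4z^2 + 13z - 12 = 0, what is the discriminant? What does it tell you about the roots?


D = b^2 - 4ac = (13)^2 - 4(4)(-12) = 169 + 192 = 361
Since D > 0: two distinct rational roots
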